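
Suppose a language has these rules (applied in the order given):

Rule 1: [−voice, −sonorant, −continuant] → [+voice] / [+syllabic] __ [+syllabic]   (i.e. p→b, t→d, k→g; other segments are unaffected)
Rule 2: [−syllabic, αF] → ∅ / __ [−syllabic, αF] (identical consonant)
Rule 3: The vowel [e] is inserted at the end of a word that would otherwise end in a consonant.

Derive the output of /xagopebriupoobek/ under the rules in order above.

xagobebriuboobeke

Rule 1 (intervocalic voicing): /p/ is a voiceless stop between vowels /o/ and /e/, so it voices to [b]. /p/ is a voiceless stop between vowels /u/ and /o/, so it voices to [b]. /xagopebriupoobek/ → xagobebriuboobek.
Rule 2 (degemination): no segment meets the environment; /xagobebriuboobek/ is unchanged.
Rule 3 (final e-epenthesis): the form ends in the consonant /k/, so [e] is inserted word-finally. /xagobebriuboobek/ → xagobebriuboobeke.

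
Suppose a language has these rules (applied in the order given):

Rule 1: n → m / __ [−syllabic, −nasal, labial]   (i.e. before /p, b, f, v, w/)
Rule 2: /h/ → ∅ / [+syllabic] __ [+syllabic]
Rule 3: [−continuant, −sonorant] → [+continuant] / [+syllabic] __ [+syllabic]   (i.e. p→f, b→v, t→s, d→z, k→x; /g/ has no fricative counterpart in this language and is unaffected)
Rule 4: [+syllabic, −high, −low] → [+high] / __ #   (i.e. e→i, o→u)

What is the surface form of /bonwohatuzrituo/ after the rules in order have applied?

bomwoasuzrisuu

Rule 1 (nasal place assimilation): /n/ precedes the labial consonant /w/, so it assimilates in place to [m]. /bonwohatuzrituo/ → bomwohatuzrituo.
Rule 2 (intervocalic h-deletion): /h/ occurs between vowels /o/ and /a/, so it deletes. /bomwohatuzrituo/ → bomwoatuzrituo.
Rule 3 (intervocalic spirantization): /t/ is a stop between vowels /a/ and /u/, so it spirantizes to the fricative [s]. /t/ is a stop between vowels /i/ and /u/, so it spirantizes to the fricative [s]. /bomwoatuzrituo/ → bomwoasuzrisuo.
Rule 4 (final vowel raising): /o/ is a mid vowel in word-final position, so it raises to [u]. /bomwoasuzrisuo/ → bomwoasuzrisuu.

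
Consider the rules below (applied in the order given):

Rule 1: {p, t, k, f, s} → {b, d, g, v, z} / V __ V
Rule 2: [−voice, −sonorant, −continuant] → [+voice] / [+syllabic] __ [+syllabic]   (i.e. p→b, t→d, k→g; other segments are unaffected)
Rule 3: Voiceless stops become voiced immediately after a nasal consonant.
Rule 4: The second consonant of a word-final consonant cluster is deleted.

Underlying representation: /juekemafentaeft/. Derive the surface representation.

Rule 1 (intervocalic voicing): /k/ is a voiceless obstruent between vowels /e/ and /e/, so it voices to [g]. /f/ is a voiceless obstruent between vowels /a/ and /e/, so it voices to [v]. /juekemafentaeft/ → juegemaventaeft.
Rule 2 (intervocalic voicing): no segment meets the environment; /juegemaventaeft/ is unchanged.
Rule 3 (post-nasal voicing): /t/ is a voiceless stop immediately after the nasal /n/, so it voices to [d]. /juegemaventaeft/ → juegemavendaeft.
Rule 4 (final cluster simplification): /t/ is the second consonant of a word-final cluster /ft/, so it deletes. /juegemavendaeft/ → juegemavendaef.

juegemavendaef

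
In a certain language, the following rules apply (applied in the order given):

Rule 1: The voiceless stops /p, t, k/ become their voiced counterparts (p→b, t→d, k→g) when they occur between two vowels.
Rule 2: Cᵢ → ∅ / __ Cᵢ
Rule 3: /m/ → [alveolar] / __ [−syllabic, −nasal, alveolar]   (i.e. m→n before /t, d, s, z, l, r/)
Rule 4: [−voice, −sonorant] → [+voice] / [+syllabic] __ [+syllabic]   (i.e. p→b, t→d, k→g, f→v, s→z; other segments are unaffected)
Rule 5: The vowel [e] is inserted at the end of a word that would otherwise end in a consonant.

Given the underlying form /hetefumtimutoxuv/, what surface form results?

hedevuntimudoxuve

Rule 1 (intervocalic voicing): /t/ is a voiceless stop between vowels /e/ and /e/, so it voices to [d]. /t/ is a voiceless stop between vowels /u/ and /o/, so it voices to [d]. /hetefumtimutoxuv/ → hedefumtimudoxuv.
Rule 2 (degemination): no segment meets the environment; /hedefumtimudoxuv/ is unchanged.
Rule 3 (nasal place assimilation): /m/ precedes the alveolar consonant /t/, so it assimilates in place to [n]. /hedefumtimudoxuv/ → hedefuntimudoxuv.
Rule 4 (intervocalic voicing): /f/ is a voiceless obstruent between vowels /e/ and /u/, so it voices to [v]. /hedefuntimudoxuv/ → hedevuntimudoxuv.
Rule 5 (final e-epenthesis): the form ends in the consonant /v/, so [e] is inserted word-finally. /hedevuntimudoxuv/ → hedevuntimudoxuve.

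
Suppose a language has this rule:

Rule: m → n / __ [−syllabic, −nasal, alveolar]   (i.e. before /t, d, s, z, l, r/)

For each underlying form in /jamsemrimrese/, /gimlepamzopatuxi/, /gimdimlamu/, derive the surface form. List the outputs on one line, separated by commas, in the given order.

/jamsemrimrese/: /m/ precedes the alveolar consonant /s/, so it assimilates in place to [n]. /m/ precedes the alveolar consonant /r/, so it assimilates in place to [n]. /m/ precedes the alveolar consonant /r/, so it assimilates in place to [n]. → [jansenrinrese].
/gimlepamzopatuxi/: /m/ precedes the alveolar consonant /l/, so it assimilates in place to [n]. /m/ precedes the alveolar consonant /z/, so it assimilates in place to [n]. → [ginlepanzopatuxi].
/gimdimlamu/: /m/ precedes the alveolar consonant /d/, so it assimilates in place to [n]. /m/ precedes the alveolar consonant /l/, so it assimilates in place to [n]. → [gindinlamu].

jansenrinrese, ginlepanzopatuxi, gindinlamu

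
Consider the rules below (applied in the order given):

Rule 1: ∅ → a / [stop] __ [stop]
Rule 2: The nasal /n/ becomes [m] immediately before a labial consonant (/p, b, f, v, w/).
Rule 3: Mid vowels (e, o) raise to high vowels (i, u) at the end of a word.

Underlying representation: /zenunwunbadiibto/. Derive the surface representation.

zenumwumbadiibatu

Rule 1 (stop-cluster a-epenthesis): /b/ and /t/ form a stop–stop cluster, so [a] is inserted between them. /zenunwunbadiibto/ → zenunwunbadiibato.
Rule 2 (nasal place assimilation): /n/ precedes the labial consonant /w/, so it assimilates in place to [m]. /n/ precedes the labial consonant /b/, so it assimilates in place to [m]. /zenunwunbadiibato/ → zenumwumbadiibato.
Rule 3 (final vowel raising): /o/ is a mid vowel in word-final position, so it raises to [u]. /zenumwumbadiibato/ → zenumwumbadiibatu.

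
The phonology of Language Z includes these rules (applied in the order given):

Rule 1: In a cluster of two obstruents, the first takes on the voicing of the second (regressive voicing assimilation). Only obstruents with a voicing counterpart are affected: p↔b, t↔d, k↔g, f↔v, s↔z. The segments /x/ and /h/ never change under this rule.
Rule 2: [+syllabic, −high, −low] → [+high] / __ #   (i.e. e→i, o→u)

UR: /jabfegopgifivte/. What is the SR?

japfegobgififti

Rule 1 (regressive voicing assimilation): /b/ precedes the voiceless obstruent /f/, so it devoices to [p] by assimilation. /p/ precedes the voiced obstruent /g/, so it voices to [b] by assimilation. /v/ precedes the voiceless obstruent /t/, so it devoices to [f] by assimilation. /jabfegopgifivte/ → japfegobgififte.
Rule 2 (final vowel raising): /e/ is a mid vowel in word-final position, so it raises to [i]. /japfegobgififte/ → japfegobgififti.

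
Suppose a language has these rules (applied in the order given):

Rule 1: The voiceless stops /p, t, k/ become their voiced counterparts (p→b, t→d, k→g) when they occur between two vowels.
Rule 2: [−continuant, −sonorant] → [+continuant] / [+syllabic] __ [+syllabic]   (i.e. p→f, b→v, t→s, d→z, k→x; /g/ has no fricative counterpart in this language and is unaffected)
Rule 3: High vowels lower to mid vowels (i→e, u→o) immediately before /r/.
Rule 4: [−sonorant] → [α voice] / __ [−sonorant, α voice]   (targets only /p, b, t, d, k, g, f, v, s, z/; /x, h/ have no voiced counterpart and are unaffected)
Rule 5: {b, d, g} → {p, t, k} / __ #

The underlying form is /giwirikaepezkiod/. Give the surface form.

giwerigaeveskiot

Rule 1 (intervocalic voicing): /k/ is a voiceless stop between vowels /i/ and /a/, so it voices to [g]. /p/ is a voiceless stop between vowels /e/ and /e/, so it voices to [b]. /giwirikaepezkiod/ → giwirigaebezkiod.
Rule 2 (intervocalic spirantization): /b/ is a stop between vowels /e/ and /e/, so it spirantizes to the fricative [v]. /giwirigaebezkiod/ → giwirigaevezkiod.
Rule 3 (pre-rhotic lowering): /i/ is a high vowel immediately before /r/, so it lowers to [e]. /giwirigaevezkiod/ → giwerigaevezkiod.
Rule 4 (regressive voicing assimilation): /z/ precedes the voiceless obstruent /k/, so it devoices to [s] by assimilation. /giwerigaevezkiod/ → giwerigaeveskiod.
Rule 5 (final devoicing): /d/ is a voiced stop in word-final position, so it devoices to [t]. /giwerigaeveskiod/ → giwerigaeveskiot.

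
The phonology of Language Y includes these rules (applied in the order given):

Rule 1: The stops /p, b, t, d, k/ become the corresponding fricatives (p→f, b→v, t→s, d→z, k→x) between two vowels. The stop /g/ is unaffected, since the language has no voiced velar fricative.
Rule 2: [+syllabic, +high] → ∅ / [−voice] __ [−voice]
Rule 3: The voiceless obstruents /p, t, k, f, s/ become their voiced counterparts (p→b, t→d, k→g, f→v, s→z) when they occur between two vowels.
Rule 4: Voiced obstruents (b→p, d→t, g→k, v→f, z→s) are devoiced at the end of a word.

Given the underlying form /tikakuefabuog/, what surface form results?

txaxuevavuok

Rule 1 (intervocalic spirantization): /k/ is a stop between vowels /i/ and /a/, so it spirantizes to the fricative [x]. /k/ is a stop between vowels /a/ and /u/, so it spirantizes to the fricative [x]. /b/ is a stop between vowels /a/ and /u/, so it spirantizes to the fricative [v]. /tikakuefabuog/ → tixaxuefavuog.
Rule 2 (high vowel syncope): /i/ is a high vowel flanked by voiceless consonants /t/ and /x/, so it deletes. /tixaxuefavuog/ → txaxuefavuog.
Rule 3 (intervocalic voicing): /f/ is a voiceless obstruent between vowels /e/ and /a/, so it voices to [v]. /txaxuefavuog/ → txaxuevavuog.
Rule 4 (final devoicing): /g/ is a voiced obstruent in word-final position, so it devoices to [k]. /txaxuevavuog/ → txaxuevavuok.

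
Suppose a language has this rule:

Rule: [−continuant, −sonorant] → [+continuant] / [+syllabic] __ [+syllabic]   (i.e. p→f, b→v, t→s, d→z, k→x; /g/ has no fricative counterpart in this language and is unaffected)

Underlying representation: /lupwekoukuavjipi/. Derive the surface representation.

/k/ is a stop between vowels /e/ and /o/, so it spirantizes to the fricative [x].
/k/ is a stop between vowels /u/ and /u/, so it spirantizes to the fricative [x].
/p/ is a stop between vowels /i/ and /i/, so it spirantizes to the fricative [f].
Surface form: [lupwexouxuavjifi].

lupwexouxuavjifi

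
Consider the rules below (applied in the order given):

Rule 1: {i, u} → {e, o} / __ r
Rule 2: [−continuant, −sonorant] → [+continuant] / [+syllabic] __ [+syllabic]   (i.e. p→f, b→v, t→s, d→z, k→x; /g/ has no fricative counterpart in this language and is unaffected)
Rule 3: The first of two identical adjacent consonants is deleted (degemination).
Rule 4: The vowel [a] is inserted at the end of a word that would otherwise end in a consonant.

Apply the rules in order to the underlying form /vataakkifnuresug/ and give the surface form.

Rule 1 (pre-rhotic lowering): /u/ is a high vowel immediately before /r/, so it lowers to [o]. /vataakkifnuresug/ → vataakkifnoresug.
Rule 2 (intervocalic spirantization): /t/ is a stop between vowels /a/ and /a/, so it spirantizes to the fricative [s]. /vataakkifnoresug/ → vasaakkifnoresug.
Rule 3 (degemination): /kk/ is a geminate; the first /k/ deletes. /vasaakkifnoresug/ → vasaakifnoresug.
Rule 4 (final a-epenthesis): the form ends in the consonant /g/, so [a] is inserted word-finally. /vasaakifnoresug/ → vasaakifnoresuga.

vasaakifnoresuga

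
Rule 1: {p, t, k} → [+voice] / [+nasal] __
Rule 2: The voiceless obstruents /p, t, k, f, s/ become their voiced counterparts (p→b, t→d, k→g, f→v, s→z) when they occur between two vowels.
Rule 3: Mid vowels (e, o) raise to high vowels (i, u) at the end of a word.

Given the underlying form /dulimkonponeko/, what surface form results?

Rule 1 (post-nasal voicing): /k/ is a voiceless stop immediately after the nasal /m/, so it voices to [g]. /p/ is a voiceless stop immediately after the nasal /n/, so it voices to [b]. /dulimkonponeko/ → dulimgonboneko.
Rule 2 (intervocalic voicing): /k/ is a voiceless obstruent between vowels /e/ and /o/, so it voices to [g]. /dulimgonboneko/ → dulimgonbonego.
Rule 3 (final vowel raising): /o/ is a mid vowel in word-final position, so it raises to [u]. /dulimgonbonego/ → dulimgonbonegu.

dulimgonbonegu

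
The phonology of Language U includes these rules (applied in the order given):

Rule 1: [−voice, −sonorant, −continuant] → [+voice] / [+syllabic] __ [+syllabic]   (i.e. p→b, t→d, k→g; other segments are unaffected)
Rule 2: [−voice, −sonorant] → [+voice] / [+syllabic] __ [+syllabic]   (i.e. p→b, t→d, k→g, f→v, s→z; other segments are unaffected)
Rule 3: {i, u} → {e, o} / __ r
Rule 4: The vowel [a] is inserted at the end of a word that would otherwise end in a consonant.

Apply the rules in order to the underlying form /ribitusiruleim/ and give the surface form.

Rule 1 (intervocalic voicing): /t/ is a voiceless stop between vowels /i/ and /u/, so it voices to [d]. /ribitusiruleim/ → ribidusiruleim.
Rule 2 (intervocalic voicing): /s/ is a voiceless obstruent between vowels /u/ and /i/, so it voices to [z]. /ribidusiruleim/ → ribiduziruleim.
Rule 3 (pre-rhotic lowering): /i/ is a high vowel immediately before /r/, so it lowers to [e]. /ribiduziruleim/ → ribiduzeruleim.
Rule 4 (final a-epenthesis): the form ends in the consonant /m/, so [a] is inserted word-finally. /ribiduzeruleim/ → ribiduzeruleima.

ribiduzeruleima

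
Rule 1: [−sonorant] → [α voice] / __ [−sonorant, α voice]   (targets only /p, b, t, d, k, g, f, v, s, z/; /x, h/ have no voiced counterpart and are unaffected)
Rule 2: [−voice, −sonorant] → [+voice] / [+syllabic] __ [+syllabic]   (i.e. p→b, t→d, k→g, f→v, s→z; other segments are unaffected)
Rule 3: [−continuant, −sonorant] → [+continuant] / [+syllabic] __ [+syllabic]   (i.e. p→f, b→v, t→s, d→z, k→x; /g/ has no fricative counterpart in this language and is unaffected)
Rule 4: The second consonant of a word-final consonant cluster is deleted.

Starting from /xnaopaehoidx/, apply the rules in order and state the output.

Rule 1 (regressive voicing assimilation): /d/ precedes the voiceless obstruent /x/, so it devoices to [t] by assimilation. /xnaopaehoidx/ → xnaopaehoitx.
Rule 2 (intervocalic voicing): /p/ is a voiceless obstruent between vowels /o/ and /a/, so it voices to [b]. /xnaopaehoitx/ → xnaobaehoitx.
Rule 3 (intervocalic spirantization): /b/ is a stop between vowels /o/ and /a/, so it spirantizes to the fricative [v]. /xnaobaehoitx/ → xnaovaehoitx.
Rule 4 (final cluster simplification): /x/ is the second consonant of a word-final cluster /tx/, so it deletes. /xnaovaehoitx/ → xnaovaehoit.

xnaovaehoit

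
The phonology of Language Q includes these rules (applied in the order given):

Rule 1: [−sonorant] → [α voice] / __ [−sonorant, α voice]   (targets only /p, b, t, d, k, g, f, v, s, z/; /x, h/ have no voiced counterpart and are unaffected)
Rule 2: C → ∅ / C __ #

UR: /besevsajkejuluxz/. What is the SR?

Rule 1 (regressive voicing assimilation): /v/ precedes the voiceless obstruent /s/, so it devoices to [f] by assimilation. /besevsajkejuluxz/ → besefsajkejuluxz.
Rule 2 (final cluster simplification): /z/ is the second consonant of a word-final cluster /xz/, so it deletes. /besefsajkejuluxz/ → besefsajkejulux.

besefsajkejulux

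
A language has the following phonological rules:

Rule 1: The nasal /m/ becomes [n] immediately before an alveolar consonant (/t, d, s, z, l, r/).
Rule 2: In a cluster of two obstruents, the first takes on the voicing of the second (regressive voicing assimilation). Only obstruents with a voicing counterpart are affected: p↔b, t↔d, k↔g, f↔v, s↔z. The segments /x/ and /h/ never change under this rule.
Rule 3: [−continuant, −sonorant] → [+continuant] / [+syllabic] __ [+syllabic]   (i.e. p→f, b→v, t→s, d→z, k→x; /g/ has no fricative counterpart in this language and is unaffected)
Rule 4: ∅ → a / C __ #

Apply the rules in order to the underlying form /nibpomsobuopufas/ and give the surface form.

nipponsovuofufasa

Rule 1 (nasal place assimilation): /m/ precedes the alveolar consonant /s/, so it assimilates in place to [n]. /nibpomsobuopufas/ → nibponsobuopufas.
Rule 2 (regressive voicing assimilation): /b/ precedes the voiceless obstruent /p/, so it devoices to [p] by assimilation. /nibponsobuopufas/ → nipponsobuopufas.
Rule 3 (intervocalic spirantization): /b/ is a stop between vowels /o/ and /u/, so it spirantizes to the fricative [v]. /p/ is a stop between vowels /o/ and /u/, so it spirantizes to the fricative [f]. /nipponsobuopufas/ → nipponsovuofufas.
Rule 4 (final a-epenthesis): the form ends in the consonant /s/, so [a] is inserted word-finally. /nipponsovuofufas/ → nipponsovuofufasa.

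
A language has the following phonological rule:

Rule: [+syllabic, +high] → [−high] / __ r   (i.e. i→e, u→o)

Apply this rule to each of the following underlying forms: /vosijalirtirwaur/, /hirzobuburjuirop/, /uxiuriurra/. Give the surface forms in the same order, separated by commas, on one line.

vosijalerterwaor, herzobuborjuerop, uxioriorra

/vosijalirtirwaur/: /i/ is a high vowel immediately before /r/, so it lowers to [e]. /i/ is a high vowel immediately before /r/, so it lowers to [e]. /u/ is a high vowel immediately before /r/, so it lowers to [o]. → [vosijalerterwaor].
/hirzobuburjuirop/: /i/ is a high vowel immediately before /r/, so it lowers to [e]. /u/ is a high vowel immediately before /r/, so it lowers to [o]. /i/ is a high vowel immediately before /r/, so it lowers to [e]. → [herzobuborjuerop].
/uxiuriurra/: /u/ is a high vowel immediately before /r/, so it lowers to [o]. /u/ is a high vowel immediately before /r/, so it lowers to [o]. → [uxioriorra].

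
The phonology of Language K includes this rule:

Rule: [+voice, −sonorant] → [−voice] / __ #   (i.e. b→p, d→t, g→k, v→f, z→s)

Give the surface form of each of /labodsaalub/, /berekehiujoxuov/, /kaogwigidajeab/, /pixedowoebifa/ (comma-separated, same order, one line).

/labodsaalub/: /b/ is a voiced obstruent in word-final position, so it devoices to [p]. → [labodsaalup].
/berekehiujoxuov/: /v/ is a voiced obstruent in word-final position, so it devoices to [f]. → [berekehiujoxuof].
/kaogwigidajeab/: /b/ is a voiced obstruent in word-final position, so it devoices to [p]. → [kaogwigidajeap].
/pixedowoebifa/: the rule's environment is not met; surfaces unchanged as [pixedowoebifa].

labodsaalup, berekehiujoxuof, kaogwigidajeap, pixedowoebifa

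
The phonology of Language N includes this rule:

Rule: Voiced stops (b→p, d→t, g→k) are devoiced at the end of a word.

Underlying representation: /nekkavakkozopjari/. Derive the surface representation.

nekkavakkozopjari

No segment of /nekkavakkozopjari/ meets the structural description of the rule, so the form surfaces unchanged.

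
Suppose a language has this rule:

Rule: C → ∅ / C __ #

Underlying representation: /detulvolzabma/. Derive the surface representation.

detulvolzabma

No segment of /detulvolzabma/ meets the structural description of the rule, so the form surfaces unchanged.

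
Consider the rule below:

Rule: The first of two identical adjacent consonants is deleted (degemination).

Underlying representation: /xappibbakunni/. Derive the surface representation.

/pp/ is a geminate; the first /p/ deletes.
/bb/ is a geminate; the first /b/ deletes.
/nn/ is a geminate; the first /n/ deletes.
The other instances of /x/, /p/, /b/, /k/, /n/ do not occur in the required environment and remain unchanged.
Surface form: [xapibakuni].

xapibakuni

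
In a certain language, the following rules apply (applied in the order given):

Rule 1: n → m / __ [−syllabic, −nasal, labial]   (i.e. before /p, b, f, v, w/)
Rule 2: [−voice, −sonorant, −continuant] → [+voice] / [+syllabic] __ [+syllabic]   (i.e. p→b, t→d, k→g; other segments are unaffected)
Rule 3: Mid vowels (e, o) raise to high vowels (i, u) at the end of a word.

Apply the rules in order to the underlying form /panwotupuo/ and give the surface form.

Rule 1 (nasal place assimilation): /n/ precedes the labial consonant /w/, so it assimilates in place to [m]. /panwotupuo/ → pamwotupuo.
Rule 2 (intervocalic voicing): /t/ is a voiceless stop between vowels /o/ and /u/, so it voices to [d]. /p/ is a voiceless stop between vowels /u/ and /u/, so it voices to [b]. /pamwotupuo/ → pamwodubuo.
Rule 3 (final vowel raising): /o/ is a mid vowel in word-final position, so it raises to [u]. /pamwodubuo/ → pamwodubuu.

pamwodubuu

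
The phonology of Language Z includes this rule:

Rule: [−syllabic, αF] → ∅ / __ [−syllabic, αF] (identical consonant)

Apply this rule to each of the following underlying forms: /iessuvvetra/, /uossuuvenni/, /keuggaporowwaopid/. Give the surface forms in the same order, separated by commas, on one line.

/iessuvvetra/: /ss/ is a geminate; the first /s/ deletes. /vv/ is a geminate; the first /v/ deletes. → [iesuvetra].
/uossuuvenni/: /ss/ is a geminate; the first /s/ deletes. /nn/ is a geminate; the first /n/ deletes. → [uosuuveni].
/keuggaporowwaopid/: /gg/ is a geminate; the first /g/ deletes. /ww/ is a geminate; the first /w/ deletes. → [keugaporowaopid].

iesuvetra, uosuuveni, keugaporowaopid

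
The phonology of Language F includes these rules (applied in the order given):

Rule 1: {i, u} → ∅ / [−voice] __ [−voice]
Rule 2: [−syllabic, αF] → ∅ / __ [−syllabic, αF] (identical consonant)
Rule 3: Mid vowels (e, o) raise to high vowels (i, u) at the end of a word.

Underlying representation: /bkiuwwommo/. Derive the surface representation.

bkiuwomu

Rule 1 (high vowel syncope): no segment meets the environment; /bkiuwwommo/ is unchanged.
Rule 2 (degemination): /ww/ is a geminate; the first /w/ deletes. /mm/ is a geminate; the first /m/ deletes. /bkiuwwommo/ → bkiuwomo.
Rule 3 (final vowel raising): /o/ is a mid vowel in word-final position, so it raises to [u]. /bkiuwomo/ → bkiuwomu.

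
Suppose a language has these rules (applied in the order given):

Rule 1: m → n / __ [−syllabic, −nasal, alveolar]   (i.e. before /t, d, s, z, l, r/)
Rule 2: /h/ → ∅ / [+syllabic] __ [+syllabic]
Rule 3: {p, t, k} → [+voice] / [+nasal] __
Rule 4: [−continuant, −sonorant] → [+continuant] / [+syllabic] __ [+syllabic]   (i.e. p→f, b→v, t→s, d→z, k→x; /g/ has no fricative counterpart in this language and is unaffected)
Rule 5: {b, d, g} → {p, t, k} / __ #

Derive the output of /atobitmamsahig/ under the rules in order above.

Rule 1 (nasal place assimilation): /m/ precedes the alveolar consonant /s/, so it assimilates in place to [n]. /atobitmamsahig/ → atobitmansahig.
Rule 2 (intervocalic h-deletion): /h/ occurs between vowels /a/ and /i/, so it deletes. /atobitmansahig/ → atobitmansaig.
Rule 3 (post-nasal voicing): no segment meets the environment; /atobitmansaig/ is unchanged.
Rule 4 (intervocalic spirantization): /t/ is a stop between vowels /a/ and /o/, so it spirantizes to the fricative [s]. /b/ is a stop between vowels /o/ and /i/, so it spirantizes to the fricative [v]. /atobitmansaig/ → asovitmansaig.
Rule 5 (final devoicing): /g/ is a voiced stop in word-final position, so it devoices to [k]. /asovitmansaig/ → asovitmansaik.

asovitmansaik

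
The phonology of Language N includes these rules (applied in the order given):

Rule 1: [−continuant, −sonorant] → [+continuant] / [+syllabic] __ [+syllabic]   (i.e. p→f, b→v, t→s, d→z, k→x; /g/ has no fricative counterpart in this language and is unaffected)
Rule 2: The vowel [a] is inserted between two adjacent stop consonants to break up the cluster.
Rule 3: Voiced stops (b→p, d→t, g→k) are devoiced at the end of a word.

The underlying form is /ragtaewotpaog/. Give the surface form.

ragataewotapaok

Rule 1 (intervocalic spirantization): no segment meets the environment; /ragtaewotpaog/ is unchanged.
Rule 2 (stop-cluster a-epenthesis): /g/ and /t/ form a stop–stop cluster, so [a] is inserted between them. /t/ and /p/ form a stop–stop cluster, so [a] is inserted between them. /ragtaewotpaog/ → ragataewotapaog.
Rule 3 (final devoicing): /g/ is a voiced stop in word-final position, so it devoices to [k]. /ragataewotapaog/ → ragataewotapaok.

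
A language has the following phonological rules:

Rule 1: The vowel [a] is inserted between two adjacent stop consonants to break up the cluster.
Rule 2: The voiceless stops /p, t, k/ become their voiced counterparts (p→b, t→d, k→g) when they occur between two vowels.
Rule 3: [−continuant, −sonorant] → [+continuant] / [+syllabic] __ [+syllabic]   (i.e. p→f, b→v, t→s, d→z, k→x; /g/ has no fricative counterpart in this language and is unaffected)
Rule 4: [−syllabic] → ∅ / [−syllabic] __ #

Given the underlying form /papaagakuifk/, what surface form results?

pavaagaguif

Rule 1 (stop-cluster a-epenthesis): no segment meets the environment; /papaagakuifk/ is unchanged.
Rule 2 (intervocalic voicing): /p/ is a voiceless stop between vowels /a/ and /a/, so it voices to [b]. /k/ is a voiceless stop between vowels /a/ and /u/, so it voices to [g]. /papaagakuifk/ → pabaagaguifk.
Rule 3 (intervocalic spirantization): /b/ is a stop between vowels /a/ and /a/, so it spirantizes to the fricative [v]. /pabaagaguifk/ → pavaagaguifk.
Rule 4 (final cluster simplification): /k/ is the second consonant of a word-final cluster /fk/, so it deletes. /pavaagaguifk/ → pavaagaguif.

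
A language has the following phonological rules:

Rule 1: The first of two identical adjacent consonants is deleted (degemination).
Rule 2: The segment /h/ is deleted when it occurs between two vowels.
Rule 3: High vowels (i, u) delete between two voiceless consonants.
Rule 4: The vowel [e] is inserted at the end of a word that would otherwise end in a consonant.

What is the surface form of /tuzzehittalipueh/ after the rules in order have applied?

tuzeitalipuehe

Rule 1 (degemination): /zz/ is a geminate; the first /z/ deletes. /tt/ is a geminate; the first /t/ deletes. /tuzzehittalipueh/ → tuzehitalipueh.
Rule 2 (intervocalic h-deletion): /h/ occurs between vowels /e/ and /i/, so it deletes. /tuzehitalipueh/ → tuzeitalipueh.
Rule 3 (high vowel syncope): no segment meets the environment; /tuzeitalipueh/ is unchanged.
Rule 4 (final e-epenthesis): the form ends in the consonant /h/, so [e] is inserted word-finally. /tuzeitalipueh/ → tuzeitalipuehe.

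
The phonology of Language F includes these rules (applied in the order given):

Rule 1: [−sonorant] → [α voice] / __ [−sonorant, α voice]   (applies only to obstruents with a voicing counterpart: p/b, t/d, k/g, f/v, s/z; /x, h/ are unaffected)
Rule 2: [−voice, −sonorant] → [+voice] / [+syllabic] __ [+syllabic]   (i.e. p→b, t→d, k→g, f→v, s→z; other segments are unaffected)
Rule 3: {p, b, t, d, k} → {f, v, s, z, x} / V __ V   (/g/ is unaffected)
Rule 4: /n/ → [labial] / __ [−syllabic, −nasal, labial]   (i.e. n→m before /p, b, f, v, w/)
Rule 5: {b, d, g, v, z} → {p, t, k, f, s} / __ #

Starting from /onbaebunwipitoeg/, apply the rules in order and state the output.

Rule 1 (regressive voicing assimilation): no segment meets the environment; /onbaebunwipitoeg/ is unchanged.
Rule 2 (intervocalic voicing): /p/ is a voiceless obstruent between vowels /i/ and /i/, so it voices to [b]. /t/ is a voiceless obstruent between vowels /i/ and /o/, so it voices to [d]. /onbaebunwipitoeg/ → onbaebunwibidoeg.
Rule 3 (intervocalic spirantization): /b/ is a stop between vowels /e/ and /u/, so it spirantizes to the fricative [v]. /b/ is a stop between vowels /i/ and /i/, so it spirantizes to the fricative [v]. /d/ is a stop between vowels /i/ and /o/, so it spirantizes to the fricative [z]. /onbaebunwibidoeg/ → onbaevunwivizoeg.
Rule 4 (nasal place assimilation): /n/ precedes the labial consonant /b/, so it assimilates in place to [m]. /n/ precedes the labial consonant /w/, so it assimilates in place to [m]. /onbaevunwivizoeg/ → ombaevumwivizoeg.
Rule 5 (final devoicing): /g/ is a voiced obstruent in word-final position, so it devoices to [k]. /ombaevumwivizoeg/ → ombaevumwivizoek.

ombaevumwivizoek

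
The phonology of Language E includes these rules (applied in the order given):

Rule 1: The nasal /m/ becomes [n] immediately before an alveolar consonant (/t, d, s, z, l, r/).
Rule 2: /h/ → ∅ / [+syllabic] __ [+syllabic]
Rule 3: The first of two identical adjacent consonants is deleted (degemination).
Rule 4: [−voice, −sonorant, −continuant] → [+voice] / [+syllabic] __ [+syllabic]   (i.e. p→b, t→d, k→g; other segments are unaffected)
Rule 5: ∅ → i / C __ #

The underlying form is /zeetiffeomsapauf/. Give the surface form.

zeedifeonsabaufi

Rule 1 (nasal place assimilation): /m/ precedes the alveolar consonant /s/, so it assimilates in place to [n]. /zeetiffeomsapauf/ → zeetiffeonsapauf.
Rule 2 (intervocalic h-deletion): no segment meets the environment; /zeetiffeonsapauf/ is unchanged.
Rule 3 (degemination): /ff/ is a geminate; the first /f/ deletes. /zeetiffeonsapauf/ → zeetifeonsapauf.
Rule 4 (intervocalic voicing): /t/ is a voiceless stop between vowels /e/ and /i/, so it voices to [d]. /p/ is a voiceless stop between vowels /a/ and /a/, so it voices to [b]. /zeetifeonsapauf/ → zeedifeonsabauf.
Rule 5 (final i-epenthesis): the form ends in the consonant /f/, so [i] is inserted word-finally. /zeedifeonsabauf/ → zeedifeonsabaufi.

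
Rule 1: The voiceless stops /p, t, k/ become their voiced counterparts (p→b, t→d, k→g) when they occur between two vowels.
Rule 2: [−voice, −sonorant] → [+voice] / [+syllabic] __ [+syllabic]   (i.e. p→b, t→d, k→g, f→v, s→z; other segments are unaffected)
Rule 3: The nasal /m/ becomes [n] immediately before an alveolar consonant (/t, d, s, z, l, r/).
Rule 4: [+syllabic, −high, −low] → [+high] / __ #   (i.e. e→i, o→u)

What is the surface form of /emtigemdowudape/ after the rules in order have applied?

Rule 1 (intervocalic voicing): /p/ is a voiceless stop between vowels /a/ and /e/, so it voices to [b]. /emtigemdowudape/ → emtigemdowudabe.
Rule 2 (intervocalic voicing): no segment meets the environment; /emtigemdowudabe/ is unchanged.
Rule 3 (nasal place assimilation): /m/ precedes the alveolar consonant /t/, so it assimilates in place to [n]. /m/ precedes the alveolar consonant /d/, so it assimilates in place to [n]. /emtigemdowudabe/ → entigendowudabe.
Rule 4 (final vowel raising): /e/ is a mid vowel in word-final position, so it raises to [i]. /entigendowudabe/ → entigendowudabi.

entigendowudabi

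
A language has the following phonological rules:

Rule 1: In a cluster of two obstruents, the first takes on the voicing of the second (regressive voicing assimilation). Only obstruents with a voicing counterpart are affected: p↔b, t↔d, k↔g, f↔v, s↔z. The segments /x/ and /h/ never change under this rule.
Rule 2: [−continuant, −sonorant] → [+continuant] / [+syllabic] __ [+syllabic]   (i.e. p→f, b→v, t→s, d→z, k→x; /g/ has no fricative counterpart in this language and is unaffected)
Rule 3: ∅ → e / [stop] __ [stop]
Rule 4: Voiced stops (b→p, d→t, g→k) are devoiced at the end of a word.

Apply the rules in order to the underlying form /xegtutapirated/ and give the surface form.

xeketusafiraset

Rule 1 (regressive voicing assimilation): /g/ precedes the voiceless obstruent /t/, so it devoices to [k] by assimilation. /xegtutapirated/ → xektutapirated.
Rule 2 (intervocalic spirantization): /t/ is a stop between vowels /u/ and /a/, so it spirantizes to the fricative [s]. /p/ is a stop between vowels /a/ and /i/, so it spirantizes to the fricative [f]. /t/ is a stop between vowels /a/ and /e/, so it spirantizes to the fricative [s]. /xektutapirated/ → xektusafirased.
Rule 3 (stop-cluster e-epenthesis): /k/ and /t/ form a stop–stop cluster, so [e] is inserted between them. /xektusafirased/ → xeketusafirased.
Rule 4 (final devoicing): /d/ is a voiced stop in word-final position, so it devoices to [t]. /xeketusafirased/ → xeketusafiraset.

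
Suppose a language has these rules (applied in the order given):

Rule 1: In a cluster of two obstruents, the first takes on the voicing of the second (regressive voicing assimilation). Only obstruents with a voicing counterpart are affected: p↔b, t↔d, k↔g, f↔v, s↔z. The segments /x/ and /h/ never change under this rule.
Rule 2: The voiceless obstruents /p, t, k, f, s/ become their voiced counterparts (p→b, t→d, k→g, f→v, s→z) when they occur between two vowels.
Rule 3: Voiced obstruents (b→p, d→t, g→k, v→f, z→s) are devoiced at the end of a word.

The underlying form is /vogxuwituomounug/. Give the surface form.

vokxuwiduomounuk

Rule 1 (regressive voicing assimilation): /g/ precedes the voiceless obstruent /x/, so it devoices to [k] by assimilation. /vogxuwituomounug/ → vokxuwituomounug.
Rule 2 (intervocalic voicing): /t/ is a voiceless obstruent between vowels /i/ and /u/, so it voices to [d]. /vokxuwituomounug/ → vokxuwiduomounug.
Rule 3 (final devoicing): /g/ is a voiced obstruent in word-final position, so it devoices to [k]. /vokxuwiduomounug/ → vokxuwiduomounuk.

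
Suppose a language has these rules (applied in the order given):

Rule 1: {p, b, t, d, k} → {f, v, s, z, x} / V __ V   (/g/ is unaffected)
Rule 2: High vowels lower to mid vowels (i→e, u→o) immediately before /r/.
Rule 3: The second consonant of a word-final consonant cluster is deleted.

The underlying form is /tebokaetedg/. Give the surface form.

tevoxaesed

Rule 1 (intervocalic spirantization): /b/ is a stop between vowels /e/ and /o/, so it spirantizes to the fricative [v]. /k/ is a stop between vowels /o/ and /a/, so it spirantizes to the fricative [x]. /t/ is a stop between vowels /e/ and /e/, so it spirantizes to the fricative [s]. /tebokaetedg/ → tevoxaesedg.
Rule 2 (pre-rhotic lowering): no segment meets the environment; /tevoxaesedg/ is unchanged.
Rule 3 (final cluster simplification): /g/ is the second consonant of a word-final cluster /dg/, so it deletes. /tevoxaesedg/ → tevoxaesed.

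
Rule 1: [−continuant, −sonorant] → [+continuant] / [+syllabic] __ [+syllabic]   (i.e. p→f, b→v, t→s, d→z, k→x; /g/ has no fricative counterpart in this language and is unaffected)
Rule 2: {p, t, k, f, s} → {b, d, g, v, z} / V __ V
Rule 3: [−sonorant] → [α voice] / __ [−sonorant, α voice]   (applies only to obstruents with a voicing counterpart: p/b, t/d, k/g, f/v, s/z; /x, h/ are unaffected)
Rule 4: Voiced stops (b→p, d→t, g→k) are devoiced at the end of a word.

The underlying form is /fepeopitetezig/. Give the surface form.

feveovizezezik

Rule 1 (intervocalic spirantization): /p/ is a stop between vowels /e/ and /e/, so it spirantizes to the fricative [f]. /p/ is a stop between vowels /o/ and /i/, so it spirantizes to the fricative [f]. /t/ is a stop between vowels /i/ and /e/, so it spirantizes to the fricative [s]. /t/ is a stop between vowels /e/ and /e/, so it spirantizes to the fricative [s]. /fepeopitetezig/ → fefeofisesezig.
Rule 2 (intervocalic voicing): /f/ is a voiceless obstruent between vowels /e/ and /e/, so it voices to [v]. /f/ is a voiceless obstruent between vowels /o/ and /i/, so it voices to [v]. /s/ is a voiceless obstruent between vowels /i/ and /e/, so it voices to [z]. /s/ is a voiceless obstruent between vowels /e/ and /e/, so it voices to [z]. /fefeofisesezig/ → feveovizezezig.
Rule 3 (regressive voicing assimilation): no segment meets the environment; /feveovizezezig/ is unchanged.
Rule 4 (final devoicing): /g/ is a voiced stop in word-final position, so it devoices to [k]. /feveovizezezig/ → feveovizezezik.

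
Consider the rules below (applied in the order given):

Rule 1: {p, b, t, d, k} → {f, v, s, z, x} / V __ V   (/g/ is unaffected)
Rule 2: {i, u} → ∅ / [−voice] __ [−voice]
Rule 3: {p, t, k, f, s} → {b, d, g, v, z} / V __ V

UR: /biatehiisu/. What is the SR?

Rule 1 (intervocalic spirantization): /t/ is a stop between vowels /a/ and /e/, so it spirantizes to the fricative [s]. /biatehiisu/ → biasehiisu.
Rule 2 (high vowel syncope): no segment meets the environment; /biasehiisu/ is unchanged.
Rule 3 (intervocalic voicing): /s/ is a voiceless obstruent between vowels /a/ and /e/, so it voices to [z]. /s/ is a voiceless obstruent between vowels /i/ and /u/, so it voices to [z]. /biasehiisu/ → biazehiizu.

biazehiizu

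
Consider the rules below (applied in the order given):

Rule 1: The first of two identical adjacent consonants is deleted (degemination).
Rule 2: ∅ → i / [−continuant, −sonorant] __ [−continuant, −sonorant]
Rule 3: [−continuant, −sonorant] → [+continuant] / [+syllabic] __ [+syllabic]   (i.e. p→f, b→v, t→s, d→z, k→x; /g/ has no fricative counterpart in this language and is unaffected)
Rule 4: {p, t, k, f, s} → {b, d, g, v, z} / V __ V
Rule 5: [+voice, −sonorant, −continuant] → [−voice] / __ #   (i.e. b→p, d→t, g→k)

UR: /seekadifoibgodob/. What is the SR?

Rule 1 (degemination): no segment meets the environment; /seekadifoibgodob/ is unchanged.
Rule 2 (stop-cluster i-epenthesis): /b/ and /g/ form a stop–stop cluster, so [i] is inserted between them. /seekadifoibgodob/ → seekadifoibigodob.
Rule 3 (intervocalic spirantization): /k/ is a stop between vowels /e/ and /a/, so it spirantizes to the fricative [x]. /d/ is a stop between vowels /a/ and /i/, so it spirantizes to the fricative [z]. /b/ is a stop between vowels /i/ and /i/, so it spirantizes to the fricative [v]. /d/ is a stop between vowels /o/ and /o/, so it spirantizes to the fricative [z]. /seekadifoibigodob/ → seexazifoivigozob.
Rule 4 (intervocalic voicing): /f/ is a voiceless obstruent between vowels /i/ and /o/, so it voices to [v]. /seexazifoivigozob/ → seexazivoivigozob.
Rule 5 (final devoicing): /b/ is a voiced stop in word-final position, so it devoices to [p]. /seexazivoivigozob/ → seexazivoivigozop.

seexazivoivigozop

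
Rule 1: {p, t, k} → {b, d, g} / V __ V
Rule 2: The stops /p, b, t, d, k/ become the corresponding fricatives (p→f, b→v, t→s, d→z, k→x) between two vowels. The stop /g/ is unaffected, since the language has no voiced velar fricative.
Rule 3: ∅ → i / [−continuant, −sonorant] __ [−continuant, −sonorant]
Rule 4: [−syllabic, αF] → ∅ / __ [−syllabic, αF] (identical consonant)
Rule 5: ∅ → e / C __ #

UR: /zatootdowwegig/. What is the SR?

zazootidowegige

Rule 1 (intervocalic voicing): /t/ is a voiceless stop between vowels /a/ and /o/, so it voices to [d]. /zatootdowwegig/ → zadootdowwegig.
Rule 2 (intervocalic spirantization): /d/ is a stop between vowels /a/ and /o/, so it spirantizes to the fricative [z]. /zadootdowwegig/ → zazootdowwegig.
Rule 3 (stop-cluster i-epenthesis): /t/ and /d/ form a stop–stop cluster, so [i] is inserted between them. /zazootdowwegig/ → zazootidowwegig.
Rule 4 (degemination): /ww/ is a geminate; the first /w/ deletes. /zazootidowwegig/ → zazootidowegig.
Rule 5 (final e-epenthesis): the form ends in the consonant /g/, so [e] is inserted word-finally. /zazootidowegig/ → zazootidowegige.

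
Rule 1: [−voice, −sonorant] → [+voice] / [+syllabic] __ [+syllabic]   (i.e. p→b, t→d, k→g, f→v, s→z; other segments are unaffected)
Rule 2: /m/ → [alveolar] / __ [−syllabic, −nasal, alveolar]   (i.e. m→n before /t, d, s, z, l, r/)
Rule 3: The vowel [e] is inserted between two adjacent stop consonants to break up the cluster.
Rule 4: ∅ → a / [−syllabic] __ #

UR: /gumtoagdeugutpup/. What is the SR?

Rule 1 (intervocalic voicing): no segment meets the environment; /gumtoagdeugutpup/ is unchanged.
Rule 2 (nasal place assimilation): /m/ precedes the alveolar consonant /t/, so it assimilates in place to [n]. /gumtoagdeugutpup/ → guntoagdeugutpup.
Rule 3 (stop-cluster e-epenthesis): /g/ and /d/ form a stop–stop cluster, so [e] is inserted between them. /t/ and /p/ form a stop–stop cluster, so [e] is inserted between them. /guntoagdeugutpup/ → guntoagedeugutepup.
Rule 4 (final a-epenthesis): the form ends in the consonant /p/, so [a] is inserted word-finally. /guntoagedeugutepup/ → guntoagedeugutepupa.

guntoagedeugutepupa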